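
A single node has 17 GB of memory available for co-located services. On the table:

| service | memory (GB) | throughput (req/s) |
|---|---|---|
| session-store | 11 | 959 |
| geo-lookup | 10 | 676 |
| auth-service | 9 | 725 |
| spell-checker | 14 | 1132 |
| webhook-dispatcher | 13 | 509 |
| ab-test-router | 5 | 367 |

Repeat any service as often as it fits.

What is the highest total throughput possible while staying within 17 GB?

Taking session-store + ab-test-router: 16 GB used, 1326 in throughput.
No other feasible combination exceeds 1326.

1326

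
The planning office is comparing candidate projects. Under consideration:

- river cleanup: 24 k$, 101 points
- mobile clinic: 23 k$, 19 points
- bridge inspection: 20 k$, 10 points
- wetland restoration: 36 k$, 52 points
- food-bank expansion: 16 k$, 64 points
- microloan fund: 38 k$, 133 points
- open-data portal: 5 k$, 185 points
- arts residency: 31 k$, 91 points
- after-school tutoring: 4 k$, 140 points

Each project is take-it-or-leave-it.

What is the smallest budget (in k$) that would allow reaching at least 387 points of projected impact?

25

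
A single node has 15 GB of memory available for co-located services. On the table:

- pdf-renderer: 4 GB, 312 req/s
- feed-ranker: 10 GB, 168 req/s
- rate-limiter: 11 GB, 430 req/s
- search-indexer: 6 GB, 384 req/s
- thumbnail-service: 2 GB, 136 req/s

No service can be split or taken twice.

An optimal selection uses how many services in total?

The maximum throughput within 15 GB is 832.
For example pdf-renderer + search-indexer + thumbnail-service achieves it, using 12 GB.
Any selection reaching 832 contains exactly 3 services.

3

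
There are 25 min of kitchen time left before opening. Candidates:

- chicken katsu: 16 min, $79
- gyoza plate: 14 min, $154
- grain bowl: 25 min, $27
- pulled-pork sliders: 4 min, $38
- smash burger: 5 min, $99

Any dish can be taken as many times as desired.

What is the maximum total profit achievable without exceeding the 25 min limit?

495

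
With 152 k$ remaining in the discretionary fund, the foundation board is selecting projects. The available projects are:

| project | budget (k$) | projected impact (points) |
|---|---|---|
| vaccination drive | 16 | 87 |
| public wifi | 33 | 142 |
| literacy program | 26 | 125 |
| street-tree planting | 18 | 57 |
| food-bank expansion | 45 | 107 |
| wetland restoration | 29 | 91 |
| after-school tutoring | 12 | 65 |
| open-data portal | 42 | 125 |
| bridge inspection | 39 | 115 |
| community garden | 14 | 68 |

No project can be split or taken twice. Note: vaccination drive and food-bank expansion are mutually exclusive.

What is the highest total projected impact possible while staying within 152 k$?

Vaccination drive + public wifi + literacy program + street-tree planting + wetland restoration + after-school tutoring + community garden uses 148 of the 152 k$ and totals 635.

635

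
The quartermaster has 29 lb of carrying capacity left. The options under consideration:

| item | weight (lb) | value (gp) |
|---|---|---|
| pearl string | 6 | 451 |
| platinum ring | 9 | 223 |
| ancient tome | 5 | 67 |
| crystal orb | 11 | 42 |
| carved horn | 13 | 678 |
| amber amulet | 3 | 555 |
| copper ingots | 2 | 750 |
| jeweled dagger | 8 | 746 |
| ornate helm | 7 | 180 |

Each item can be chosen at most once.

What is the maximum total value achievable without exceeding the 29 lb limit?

Taking the top-ratio items first gives pearl string + amber amulet + copper ingots + jeweled dagger + ornate helm for 2682 (26 lb).
Replace pearl string and ornate helm with carved horn: the trade gains 47 net, giving 2729 at 26 lb.
The closest alternative, pearl string + platinum ring + amber amulet + copper ingots + jeweled dagger, reaches only 2725.

2729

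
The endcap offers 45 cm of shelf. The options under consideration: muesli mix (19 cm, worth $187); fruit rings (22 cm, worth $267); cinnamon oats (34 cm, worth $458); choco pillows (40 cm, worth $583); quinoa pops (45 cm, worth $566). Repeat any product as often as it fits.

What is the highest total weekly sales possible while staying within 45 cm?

The ratio ordering already packs tightly: choco pillows, 40 cm, 583.
That's the maximum — no swap from here does better than 583.

583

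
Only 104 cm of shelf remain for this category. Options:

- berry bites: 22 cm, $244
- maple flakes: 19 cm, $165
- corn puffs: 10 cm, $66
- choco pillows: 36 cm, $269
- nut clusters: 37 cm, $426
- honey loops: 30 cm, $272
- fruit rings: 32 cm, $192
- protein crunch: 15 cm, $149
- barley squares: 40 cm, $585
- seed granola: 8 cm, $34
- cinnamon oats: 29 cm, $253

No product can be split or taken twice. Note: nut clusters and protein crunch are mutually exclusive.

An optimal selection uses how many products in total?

Best achievable weekly sales is 1255.
For example berry bites + nut clusters + barley squares achieves it, using 99 cm.
Any selection reaching 1255 contains exactly 3 products.

3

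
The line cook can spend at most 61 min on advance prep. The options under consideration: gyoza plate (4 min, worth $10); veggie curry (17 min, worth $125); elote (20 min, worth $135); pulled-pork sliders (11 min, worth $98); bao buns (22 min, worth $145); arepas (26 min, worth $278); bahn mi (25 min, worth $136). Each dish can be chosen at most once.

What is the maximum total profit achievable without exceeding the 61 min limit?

521

The ratio heuristic lands on gyoza plate + veggie curry + pulled-pork sliders + arepas (511) but leaves 3 min idle.
The 17 min tied up in veggie curry is better spent on elote — total rises to 521 (61 min).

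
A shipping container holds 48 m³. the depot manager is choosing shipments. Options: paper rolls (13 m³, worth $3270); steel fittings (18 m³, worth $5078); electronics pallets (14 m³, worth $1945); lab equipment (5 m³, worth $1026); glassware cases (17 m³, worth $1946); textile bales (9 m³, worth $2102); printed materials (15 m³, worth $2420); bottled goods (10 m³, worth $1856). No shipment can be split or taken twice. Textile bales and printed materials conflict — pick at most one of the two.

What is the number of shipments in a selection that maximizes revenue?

The maximum revenue within 48 m³ is 11476.
For example paper rolls + steel fittings + lab equipment + textile bales achieves it, using 45 m³.
Every optimal selection uses 4 shipments.

4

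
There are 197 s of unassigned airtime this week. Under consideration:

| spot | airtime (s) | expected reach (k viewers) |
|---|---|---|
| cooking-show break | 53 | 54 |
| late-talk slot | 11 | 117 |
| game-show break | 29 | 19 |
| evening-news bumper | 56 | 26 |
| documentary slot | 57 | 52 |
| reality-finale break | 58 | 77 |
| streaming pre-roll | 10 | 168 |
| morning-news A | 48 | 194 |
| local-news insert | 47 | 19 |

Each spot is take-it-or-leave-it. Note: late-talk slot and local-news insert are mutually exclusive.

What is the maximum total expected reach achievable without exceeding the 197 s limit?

By expected reach per s: streaming pre-roll 16.80, late-talk slot 10.64, morning-news A 4.04, reality-finale break 1.33 lead.
Best packing: cooking-show break + late-talk slot + reality-finale break + streaming pre-roll + morning-news A — 180 s, 610 total.

610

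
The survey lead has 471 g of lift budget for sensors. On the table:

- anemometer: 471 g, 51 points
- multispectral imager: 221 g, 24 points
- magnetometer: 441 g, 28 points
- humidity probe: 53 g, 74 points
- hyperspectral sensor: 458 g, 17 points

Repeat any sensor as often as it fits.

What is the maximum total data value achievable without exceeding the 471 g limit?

592

Taking 8×humidity probe: 424 g used, 592 in data value.
That's the maximum — no swap from here does better than 592.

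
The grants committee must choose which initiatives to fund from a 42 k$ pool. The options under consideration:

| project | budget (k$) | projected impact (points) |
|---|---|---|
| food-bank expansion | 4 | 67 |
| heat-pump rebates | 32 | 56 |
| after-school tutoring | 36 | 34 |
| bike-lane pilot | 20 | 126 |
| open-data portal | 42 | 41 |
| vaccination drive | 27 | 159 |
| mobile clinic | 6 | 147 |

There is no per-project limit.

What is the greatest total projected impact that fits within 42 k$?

1029

Taking 7×mobile clinic: 42 k$ used, 1029 in projected impact.
Nothing else within 42 k$ beats 1029.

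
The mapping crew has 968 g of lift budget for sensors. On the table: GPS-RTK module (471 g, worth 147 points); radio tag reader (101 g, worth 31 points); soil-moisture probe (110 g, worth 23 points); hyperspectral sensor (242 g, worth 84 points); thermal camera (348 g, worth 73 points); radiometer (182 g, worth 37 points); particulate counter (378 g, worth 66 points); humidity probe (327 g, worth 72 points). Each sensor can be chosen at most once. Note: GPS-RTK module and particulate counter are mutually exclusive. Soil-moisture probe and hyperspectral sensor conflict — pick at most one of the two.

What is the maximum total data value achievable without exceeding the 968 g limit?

268

Best packing: GPS-RTK module + hyperspectral sensor + radiometer — 895 g, 268 total.
The closest alternative, GPS-RTK module + radio tag reader + hyperspectral sensor, reaches only 262.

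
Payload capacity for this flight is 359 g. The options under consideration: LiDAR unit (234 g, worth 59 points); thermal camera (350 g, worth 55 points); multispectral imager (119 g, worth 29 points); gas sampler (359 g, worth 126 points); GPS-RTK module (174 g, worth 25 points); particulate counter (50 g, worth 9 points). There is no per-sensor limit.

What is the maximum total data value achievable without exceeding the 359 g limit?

Density check — gas sampler 0.35, LiDAR unit 0.25, multispectral imager 0.24, particulate counter 0.18 are the best per g.
Taking gas sampler: 359 g used, 126 in data value.
Every other selection either busts 359 g or fails to beat 126.

126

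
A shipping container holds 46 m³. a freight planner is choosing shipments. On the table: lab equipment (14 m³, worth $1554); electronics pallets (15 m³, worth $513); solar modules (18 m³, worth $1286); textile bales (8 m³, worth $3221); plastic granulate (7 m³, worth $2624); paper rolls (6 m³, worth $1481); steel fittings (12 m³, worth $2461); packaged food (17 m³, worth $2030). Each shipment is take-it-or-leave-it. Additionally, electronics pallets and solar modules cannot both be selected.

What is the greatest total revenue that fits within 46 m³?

Ranking by ratio (revenue/m³): textile bales 402.62, plastic granulate 374.86, paper rolls 246.83.
Taking the top-ratio shipments first gives textile bales + plastic granulate + paper rolls + steel fittings for 9787 (33 m³).
The 6 m³ tied up in paper rolls is better spent on packaged food — total rises to 10336 (44 m³).
Next best is lab equipment + textile bales + plastic granulate + steel fittings at 9860 (41 m³) — short by 476.

10336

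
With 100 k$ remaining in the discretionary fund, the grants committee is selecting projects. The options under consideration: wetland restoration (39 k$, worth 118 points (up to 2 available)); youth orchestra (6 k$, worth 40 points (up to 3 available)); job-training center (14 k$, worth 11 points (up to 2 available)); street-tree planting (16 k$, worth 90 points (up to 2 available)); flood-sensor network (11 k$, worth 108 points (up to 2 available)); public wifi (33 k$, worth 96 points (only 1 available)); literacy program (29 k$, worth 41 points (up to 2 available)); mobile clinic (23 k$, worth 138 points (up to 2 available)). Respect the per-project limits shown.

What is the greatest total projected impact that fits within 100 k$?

Taking the top-ratio projects first gives 3×youth orchestra + job-training center + 2×flood-sensor network + 2×mobile clinic for 623 (100 k$).
Dropping 3×youth orchestra and job-training center frees 32 k$; slotting in 2×street-tree planting (32 k$) lifts the total to 672 at 100 k$.
That's the maximum — no swap from here does better than 672.

672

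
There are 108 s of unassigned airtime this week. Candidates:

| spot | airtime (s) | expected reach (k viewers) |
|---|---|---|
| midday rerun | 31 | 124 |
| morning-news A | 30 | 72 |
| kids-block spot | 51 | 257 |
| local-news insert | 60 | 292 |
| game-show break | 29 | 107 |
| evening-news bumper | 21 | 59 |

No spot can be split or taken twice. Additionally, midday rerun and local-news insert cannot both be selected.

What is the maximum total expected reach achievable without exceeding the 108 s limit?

The ratio ordering already packs tightly: midday rerun + kids-block spot + evening-news bumper, 103 s, 440.
The closest alternative, kids-block spot + game-show break + evening-news bumper, reaches only 423.

440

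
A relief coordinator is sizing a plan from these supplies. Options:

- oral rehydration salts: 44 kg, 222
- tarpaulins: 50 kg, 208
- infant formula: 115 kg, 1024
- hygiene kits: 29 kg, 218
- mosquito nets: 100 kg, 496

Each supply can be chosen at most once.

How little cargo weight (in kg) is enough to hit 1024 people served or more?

115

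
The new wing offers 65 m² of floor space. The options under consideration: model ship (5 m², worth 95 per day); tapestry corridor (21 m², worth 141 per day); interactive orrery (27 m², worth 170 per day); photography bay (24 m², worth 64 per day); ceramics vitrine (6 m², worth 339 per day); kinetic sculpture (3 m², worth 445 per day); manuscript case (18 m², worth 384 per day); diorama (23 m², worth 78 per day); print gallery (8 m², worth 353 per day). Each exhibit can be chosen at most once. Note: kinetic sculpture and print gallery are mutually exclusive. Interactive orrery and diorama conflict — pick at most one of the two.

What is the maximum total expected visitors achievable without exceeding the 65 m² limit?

1433

Best packing: model ship + interactive orrery + ceramics vitrine + kinetic sculpture + manuscript case — 59 m², 1433 total.
Next best is model ship + tapestry corridor + ceramics vitrine + kinetic sculpture + manuscript case at 1404 (53 m²) — short by 29.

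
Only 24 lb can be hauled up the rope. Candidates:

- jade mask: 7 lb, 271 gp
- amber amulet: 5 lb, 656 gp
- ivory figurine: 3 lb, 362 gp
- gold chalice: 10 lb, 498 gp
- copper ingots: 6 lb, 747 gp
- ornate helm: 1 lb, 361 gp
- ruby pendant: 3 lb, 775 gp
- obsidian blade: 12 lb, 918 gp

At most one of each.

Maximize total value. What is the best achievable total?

By value per lb: ornate helm 361.00, ruby pendant 258.33, amber amulet 131.20 lead.
Filling by ratio: amber amulet + ivory figurine + copper ingots + ornate helm + ruby pendant for 2901, with 6 lb left unused.
Replace copper ingots with obsidian blade: the trade gains 171 net, giving 3072 at 24 lb.
Runner-up amber amulet + ivory figurine + copper ingots + ornate helm + ruby pendant tops out at 2901.

3072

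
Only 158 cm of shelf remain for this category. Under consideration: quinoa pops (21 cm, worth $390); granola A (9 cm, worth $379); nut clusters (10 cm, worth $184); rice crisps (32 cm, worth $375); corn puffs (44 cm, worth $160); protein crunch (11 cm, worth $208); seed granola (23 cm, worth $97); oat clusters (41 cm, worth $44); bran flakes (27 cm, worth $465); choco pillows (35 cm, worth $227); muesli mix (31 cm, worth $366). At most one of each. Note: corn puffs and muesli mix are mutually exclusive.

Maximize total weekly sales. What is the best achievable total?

2367

Quinoa pops + granola A + nut clusters + rice crisps + protein crunch + bran flakes + muesli mix uses 141 of the 158 cm and totals 2367.
The closest alternative, quinoa pops + granola A + rice crisps + protein crunch + seed granola + bran flakes + muesli mix, reaches only 2280.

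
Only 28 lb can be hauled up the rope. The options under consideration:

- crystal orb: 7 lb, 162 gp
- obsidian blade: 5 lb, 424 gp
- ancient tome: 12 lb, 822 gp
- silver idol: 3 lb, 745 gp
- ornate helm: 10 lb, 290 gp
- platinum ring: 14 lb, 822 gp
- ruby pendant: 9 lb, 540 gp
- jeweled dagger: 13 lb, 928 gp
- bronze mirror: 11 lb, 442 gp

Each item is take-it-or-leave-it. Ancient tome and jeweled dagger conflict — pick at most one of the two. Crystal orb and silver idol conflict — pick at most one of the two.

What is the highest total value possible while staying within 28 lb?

Taking silver idol + ruby pendant + jeweled dagger: 25 lb used, 2213 in value.
The closest alternative, obsidian blade + silver idol + ruby pendant + bronze mirror, reaches only 2151.

2213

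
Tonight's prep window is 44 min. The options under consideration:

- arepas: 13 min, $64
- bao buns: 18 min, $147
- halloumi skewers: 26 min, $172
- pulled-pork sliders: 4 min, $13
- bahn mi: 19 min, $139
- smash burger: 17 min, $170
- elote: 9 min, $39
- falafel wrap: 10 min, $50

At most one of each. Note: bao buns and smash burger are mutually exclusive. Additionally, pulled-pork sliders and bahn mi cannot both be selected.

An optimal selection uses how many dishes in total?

Optimal total is 342.
halloumi skewers + smash burger hits 342 at 43 min.
All optima have 2 dishes.

2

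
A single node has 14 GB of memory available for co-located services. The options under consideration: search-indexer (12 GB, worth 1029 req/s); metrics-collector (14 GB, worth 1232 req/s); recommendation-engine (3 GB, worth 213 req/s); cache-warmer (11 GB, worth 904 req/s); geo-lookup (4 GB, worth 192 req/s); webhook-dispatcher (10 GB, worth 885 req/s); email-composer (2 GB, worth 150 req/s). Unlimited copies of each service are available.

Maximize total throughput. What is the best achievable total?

By throughput per GB: webhook-dispatcher 88.50, metrics-collector 88.00, search-indexer 85.75, cache-warmer 82.18 lead.
Taking the top-ratio services first gives webhook-dispatcher + 2×email-composer for 1185 (14 GB).
Dropping webhook-dispatcher and 2×email-composer frees 14 GB; slotting in metrics-collector (14 GB) lifts the total to 1232 at 14 GB.
Every other selection either busts 14 GB or fails to beat 1232.

1232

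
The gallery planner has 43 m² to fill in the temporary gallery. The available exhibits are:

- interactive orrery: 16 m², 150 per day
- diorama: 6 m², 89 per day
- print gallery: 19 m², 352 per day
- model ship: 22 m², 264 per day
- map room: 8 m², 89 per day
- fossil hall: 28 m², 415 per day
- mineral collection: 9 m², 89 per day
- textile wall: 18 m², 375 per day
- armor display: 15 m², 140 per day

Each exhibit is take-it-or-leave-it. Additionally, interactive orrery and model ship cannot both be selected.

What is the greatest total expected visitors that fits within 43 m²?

816

Best packing: diorama + print gallery + textile wall — 43 m², 816 total.
That's the maximum — no feasible swap from here does better than 816.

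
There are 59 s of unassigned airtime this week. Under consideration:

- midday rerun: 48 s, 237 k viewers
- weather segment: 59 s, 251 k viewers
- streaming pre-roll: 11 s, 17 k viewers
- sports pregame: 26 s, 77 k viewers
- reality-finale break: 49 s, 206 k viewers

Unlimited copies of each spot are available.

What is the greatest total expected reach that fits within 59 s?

Midday rerun + streaming pre-roll uses 59 of the 59 s and totals 254.
Every other selection either busts 59 s or fails to beat 254.

254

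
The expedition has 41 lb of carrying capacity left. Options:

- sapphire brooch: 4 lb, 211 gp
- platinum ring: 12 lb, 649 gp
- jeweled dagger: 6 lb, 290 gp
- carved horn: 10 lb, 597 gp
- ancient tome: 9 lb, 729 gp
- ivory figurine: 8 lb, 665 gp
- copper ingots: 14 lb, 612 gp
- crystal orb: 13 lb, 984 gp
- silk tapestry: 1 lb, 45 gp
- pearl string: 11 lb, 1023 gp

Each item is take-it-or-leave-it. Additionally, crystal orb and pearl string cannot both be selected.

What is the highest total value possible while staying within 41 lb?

3111

Density check — pearl string 93.00, ivory figurine 83.12, ancient tome 81.00, crystal orb 75.69 are the best per lb.
Taking platinum ring + ancient tome + ivory figurine + silk tapestry + pearl string: 41 lb used, 3111 in value.
Runner-up platinum ring + ancient tome + ivory figurine + pearl string tops out at 3066.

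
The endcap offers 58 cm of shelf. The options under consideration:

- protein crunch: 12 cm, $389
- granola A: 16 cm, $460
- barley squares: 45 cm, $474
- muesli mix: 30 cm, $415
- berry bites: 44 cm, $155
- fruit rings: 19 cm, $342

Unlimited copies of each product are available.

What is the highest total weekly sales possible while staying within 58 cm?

A density-first pass picks 4×protein crunch — 1556 at 48 cm.
Dropping 2×protein crunch frees 24 cm; slotting in 2×granola A (32 cm) lifts the total to 1698 at 56 cm.
Nothing else within 58 cm beats 1698.

1698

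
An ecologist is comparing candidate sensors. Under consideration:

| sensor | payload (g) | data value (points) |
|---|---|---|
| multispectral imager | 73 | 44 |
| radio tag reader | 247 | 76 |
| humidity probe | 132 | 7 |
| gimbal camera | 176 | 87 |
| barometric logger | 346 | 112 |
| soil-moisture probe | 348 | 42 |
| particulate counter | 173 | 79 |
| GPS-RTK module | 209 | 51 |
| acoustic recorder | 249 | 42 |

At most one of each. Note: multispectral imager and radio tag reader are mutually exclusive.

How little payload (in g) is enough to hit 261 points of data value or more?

Look for the lowest-payload combination reaching 261.
Taking multispectral imager + gimbal camera + particulate counter + GPS-RTK module gives 261 (≥ 261) for 631 g.
No combination under 631 g hits 261.

631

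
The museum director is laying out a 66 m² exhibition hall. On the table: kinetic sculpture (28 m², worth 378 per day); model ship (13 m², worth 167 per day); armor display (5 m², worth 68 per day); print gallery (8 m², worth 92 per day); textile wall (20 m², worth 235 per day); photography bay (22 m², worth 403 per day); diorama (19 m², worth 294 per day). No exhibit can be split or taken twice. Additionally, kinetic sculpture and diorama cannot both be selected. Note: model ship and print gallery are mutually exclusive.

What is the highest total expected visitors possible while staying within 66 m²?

1000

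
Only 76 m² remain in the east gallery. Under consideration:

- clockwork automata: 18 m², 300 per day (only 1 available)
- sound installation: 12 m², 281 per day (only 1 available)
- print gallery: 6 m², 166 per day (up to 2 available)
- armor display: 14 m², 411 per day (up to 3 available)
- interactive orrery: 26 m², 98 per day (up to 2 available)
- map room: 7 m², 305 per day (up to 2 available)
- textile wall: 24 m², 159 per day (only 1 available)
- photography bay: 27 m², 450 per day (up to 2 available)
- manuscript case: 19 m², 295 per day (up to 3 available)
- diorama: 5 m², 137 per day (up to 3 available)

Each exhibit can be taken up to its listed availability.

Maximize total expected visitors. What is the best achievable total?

The ratio heuristic lands on 2×print gallery + 3×armor display + 2×map room + diorama (2312) but leaves 3 m² idle.
Replace armor display with sound installation + diorama: the trade gains 7 net, giving 2319 at 76 m².
Every other selection either busts 76 m² or exceeds an availability limit or fails to beat 2319.

2319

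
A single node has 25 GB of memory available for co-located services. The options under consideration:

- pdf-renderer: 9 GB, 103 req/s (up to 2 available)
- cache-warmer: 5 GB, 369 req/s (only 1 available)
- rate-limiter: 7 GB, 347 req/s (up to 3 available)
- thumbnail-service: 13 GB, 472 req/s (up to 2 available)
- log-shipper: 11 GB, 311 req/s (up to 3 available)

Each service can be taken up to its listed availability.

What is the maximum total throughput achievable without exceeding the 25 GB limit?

1188

Ranking by ratio (throughput/GB): cache-warmer 73.80, rate-limiter 49.57, thumbnail-service 36.31.
A density-first pass picks cache-warmer + 2×rate-limiter — 1063 at 19 GB.
The 7 GB tied up in rate-limiter is better spent on thumbnail-service — total rises to 1188 (25 GB).
Nothing else within 25 GB beats 1188.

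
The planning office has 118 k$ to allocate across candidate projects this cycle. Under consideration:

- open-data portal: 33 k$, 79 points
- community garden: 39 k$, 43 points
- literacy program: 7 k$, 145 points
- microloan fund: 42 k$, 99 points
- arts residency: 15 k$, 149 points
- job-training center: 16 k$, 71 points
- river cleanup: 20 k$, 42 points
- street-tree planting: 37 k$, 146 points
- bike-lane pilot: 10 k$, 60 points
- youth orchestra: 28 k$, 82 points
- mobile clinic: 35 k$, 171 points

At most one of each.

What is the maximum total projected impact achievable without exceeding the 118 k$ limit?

The ratio heuristic lands on literacy program + arts residency + job-training center + bike-lane pilot + youth orchestra + mobile clinic (678) but leaves 7 k$ idle.
Replace bike-lane pilot and youth orchestra with street-tree planting: the trade gains 4 net, giving 682 at 110 k$.
Next best is literacy program + arts residency + job-training center + bike-lane pilot + youth orchestra + mobile clinic at 678 (111 k$) — short by 4.

682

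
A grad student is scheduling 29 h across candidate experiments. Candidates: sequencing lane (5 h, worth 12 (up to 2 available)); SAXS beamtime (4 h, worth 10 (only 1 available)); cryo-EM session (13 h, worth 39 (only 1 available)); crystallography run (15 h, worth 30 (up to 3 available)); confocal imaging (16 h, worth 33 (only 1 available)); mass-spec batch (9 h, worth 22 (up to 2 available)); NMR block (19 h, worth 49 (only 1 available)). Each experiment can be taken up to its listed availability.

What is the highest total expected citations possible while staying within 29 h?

73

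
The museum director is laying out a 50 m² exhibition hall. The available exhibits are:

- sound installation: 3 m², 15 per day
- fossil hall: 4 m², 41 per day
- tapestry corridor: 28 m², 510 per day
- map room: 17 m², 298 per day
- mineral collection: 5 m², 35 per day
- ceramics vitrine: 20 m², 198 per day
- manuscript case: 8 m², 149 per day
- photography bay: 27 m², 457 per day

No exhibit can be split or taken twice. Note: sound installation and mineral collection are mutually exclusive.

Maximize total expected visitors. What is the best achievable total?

Best packing: fossil hall + tapestry corridor + map room — 49 m², 849 total.
No other feasible combination exceeds 849.

849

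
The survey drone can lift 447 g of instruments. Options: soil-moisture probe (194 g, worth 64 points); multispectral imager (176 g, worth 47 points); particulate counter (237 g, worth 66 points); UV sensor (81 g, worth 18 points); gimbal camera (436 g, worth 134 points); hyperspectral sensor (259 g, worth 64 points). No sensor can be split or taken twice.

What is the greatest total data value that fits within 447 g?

A density-first pass picks soil-moisture probe + particulate counter — 130 at 431 g.
Replace soil-moisture probe and particulate counter with gimbal camera: the trade gains 4 net, giving 134 at 436 g.
No other feasible combination exceeds 134.

134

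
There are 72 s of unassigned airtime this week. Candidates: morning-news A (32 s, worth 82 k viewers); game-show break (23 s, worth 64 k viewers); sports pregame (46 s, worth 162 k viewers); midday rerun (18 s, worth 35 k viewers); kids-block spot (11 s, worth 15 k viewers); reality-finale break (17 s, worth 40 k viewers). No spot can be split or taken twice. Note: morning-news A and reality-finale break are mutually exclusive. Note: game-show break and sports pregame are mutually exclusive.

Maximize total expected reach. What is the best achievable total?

202

Best packing: sports pregame + reality-finale break — 63 s, 202 total.
Nothing else feasible within 72 s beats 202.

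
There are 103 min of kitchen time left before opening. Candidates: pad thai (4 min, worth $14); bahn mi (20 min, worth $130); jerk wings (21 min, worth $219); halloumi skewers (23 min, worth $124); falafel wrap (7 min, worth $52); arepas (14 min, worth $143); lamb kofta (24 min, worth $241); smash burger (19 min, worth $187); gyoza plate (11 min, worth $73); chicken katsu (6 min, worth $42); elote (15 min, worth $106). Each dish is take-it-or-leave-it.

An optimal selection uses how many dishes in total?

7

The maximum profit within 103 min is 957.
For example jerk wings + falafel wrap + arepas + lamb kofta + smash burger + gyoza plate + chicken katsu achieves it, using 102 min.
Every optimal selection uses 7 dishes.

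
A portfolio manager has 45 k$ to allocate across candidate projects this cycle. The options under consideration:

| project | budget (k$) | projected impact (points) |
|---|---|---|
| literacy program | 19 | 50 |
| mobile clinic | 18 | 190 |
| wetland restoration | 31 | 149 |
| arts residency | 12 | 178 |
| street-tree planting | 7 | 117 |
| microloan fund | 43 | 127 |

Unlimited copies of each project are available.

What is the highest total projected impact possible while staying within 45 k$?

Taking the top-ratio projects first gives 6×street-tree planting for 702 (42 k$).
The 21 k$ tied up in 3×street-tree planting is better spent on 2×arts residency — total rises to 707 (45 k$).
Every other selection either busts 45 k$ or fails to beat 707.

707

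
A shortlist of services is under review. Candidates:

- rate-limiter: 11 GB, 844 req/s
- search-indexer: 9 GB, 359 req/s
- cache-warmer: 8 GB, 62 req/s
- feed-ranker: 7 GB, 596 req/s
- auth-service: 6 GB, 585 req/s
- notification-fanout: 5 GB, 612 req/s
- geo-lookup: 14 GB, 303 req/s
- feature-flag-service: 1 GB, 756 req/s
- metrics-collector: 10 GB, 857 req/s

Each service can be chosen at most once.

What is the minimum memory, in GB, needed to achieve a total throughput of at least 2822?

Look for the lowest-memory combination reaching 2822.
Taking rate-limiter + notification-fanout + feature-flag-service + metrics-collector gives 3069 (≥ 2822) for 27 GB.
No combination under 27 GB hits 2822.

27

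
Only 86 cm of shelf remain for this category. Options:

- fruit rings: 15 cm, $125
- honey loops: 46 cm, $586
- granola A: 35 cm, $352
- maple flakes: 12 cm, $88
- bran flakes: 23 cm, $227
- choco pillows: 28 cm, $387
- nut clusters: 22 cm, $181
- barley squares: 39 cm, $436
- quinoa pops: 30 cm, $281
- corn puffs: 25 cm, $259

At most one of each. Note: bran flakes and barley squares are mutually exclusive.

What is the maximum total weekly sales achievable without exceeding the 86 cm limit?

Best packing: honey loops + maple flakes + choco pillows — 86 cm, 1061 total.
No other feasible combination exceeds 1061.

1061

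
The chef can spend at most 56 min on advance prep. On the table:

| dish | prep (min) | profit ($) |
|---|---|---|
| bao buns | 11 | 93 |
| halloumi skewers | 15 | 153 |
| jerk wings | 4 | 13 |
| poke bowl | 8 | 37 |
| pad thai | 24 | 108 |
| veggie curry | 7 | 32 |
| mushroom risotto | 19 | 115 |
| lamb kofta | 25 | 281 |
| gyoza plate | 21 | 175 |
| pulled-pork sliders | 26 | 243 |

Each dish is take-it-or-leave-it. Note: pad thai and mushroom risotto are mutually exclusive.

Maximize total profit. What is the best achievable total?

Best packing: bao buns + halloumi skewers + jerk wings + lamb kofta — 55 min, 540 total.
Nothing else feasible within 56 min beats 540.

540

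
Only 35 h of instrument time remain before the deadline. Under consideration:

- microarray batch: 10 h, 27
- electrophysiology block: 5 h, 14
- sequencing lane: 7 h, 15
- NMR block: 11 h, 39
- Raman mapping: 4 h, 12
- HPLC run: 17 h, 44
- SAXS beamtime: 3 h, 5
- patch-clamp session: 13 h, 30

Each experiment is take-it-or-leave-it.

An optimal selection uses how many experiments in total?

4

Optimal total is 100.
One optimal bundle: NMR block + Raman mapping + HPLC run + SAXS beamtime (35 h).
Any selection reaching 100 contains exactly 4 experiments.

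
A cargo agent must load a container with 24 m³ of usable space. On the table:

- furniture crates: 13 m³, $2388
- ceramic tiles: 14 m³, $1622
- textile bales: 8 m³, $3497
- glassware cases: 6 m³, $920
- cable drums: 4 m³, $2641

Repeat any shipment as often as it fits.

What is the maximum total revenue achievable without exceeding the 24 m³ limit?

15846

Taking 6×cable drums: 24 m³ used, 15846 in revenue.
Nothing else within 24 m³ beats 15846.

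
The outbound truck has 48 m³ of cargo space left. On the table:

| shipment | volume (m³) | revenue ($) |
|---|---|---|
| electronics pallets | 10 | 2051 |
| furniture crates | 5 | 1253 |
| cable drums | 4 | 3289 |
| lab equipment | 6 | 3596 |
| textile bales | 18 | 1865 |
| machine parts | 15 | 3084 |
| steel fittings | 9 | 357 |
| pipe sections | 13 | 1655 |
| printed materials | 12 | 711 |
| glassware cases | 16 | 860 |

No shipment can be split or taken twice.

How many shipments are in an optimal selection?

The maximum revenue within 48 m³ is 13675.
For example electronics pallets + cable drums + lab equipment + machine parts + pipe sections achieves it, using 48 m³.
All optima have 5 shipments.

5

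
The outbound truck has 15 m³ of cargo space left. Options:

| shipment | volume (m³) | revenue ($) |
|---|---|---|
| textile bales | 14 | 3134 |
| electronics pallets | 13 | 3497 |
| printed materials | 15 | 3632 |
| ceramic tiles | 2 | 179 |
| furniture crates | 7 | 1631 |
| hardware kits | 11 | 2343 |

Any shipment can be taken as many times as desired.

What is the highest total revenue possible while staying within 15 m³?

3676

Ranking by ratio (revenue/m³): electronics pallets 269.00, printed materials 242.13, furniture crates 233.00.
Taking electronics pallets + ceramic tiles: 15 m³ used, 3676 in revenue.
Nothing else within 15 m³ beats 3676.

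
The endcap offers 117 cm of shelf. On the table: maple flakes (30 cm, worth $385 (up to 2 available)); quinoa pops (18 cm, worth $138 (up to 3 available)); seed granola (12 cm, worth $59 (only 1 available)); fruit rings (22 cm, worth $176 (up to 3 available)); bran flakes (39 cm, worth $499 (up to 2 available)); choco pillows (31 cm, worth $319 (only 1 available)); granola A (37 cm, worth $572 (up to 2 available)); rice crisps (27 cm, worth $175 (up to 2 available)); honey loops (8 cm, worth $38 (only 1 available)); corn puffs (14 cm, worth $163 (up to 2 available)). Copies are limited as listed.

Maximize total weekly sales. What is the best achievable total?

1643

By weekly sales per cm: granola A 15.46, maple flakes 12.83, bran flakes 12.79, corn puffs 11.64 lead.
Filling by ratio: maple flakes + seed granola + 2×granola A for 1588, with 1 cm left unused.
The 42 cm tied up in maple flakes and seed granola is better spent on bran flakes — total rises to 1643 (113 cm).
Nothing else within 117 cm beats 1643.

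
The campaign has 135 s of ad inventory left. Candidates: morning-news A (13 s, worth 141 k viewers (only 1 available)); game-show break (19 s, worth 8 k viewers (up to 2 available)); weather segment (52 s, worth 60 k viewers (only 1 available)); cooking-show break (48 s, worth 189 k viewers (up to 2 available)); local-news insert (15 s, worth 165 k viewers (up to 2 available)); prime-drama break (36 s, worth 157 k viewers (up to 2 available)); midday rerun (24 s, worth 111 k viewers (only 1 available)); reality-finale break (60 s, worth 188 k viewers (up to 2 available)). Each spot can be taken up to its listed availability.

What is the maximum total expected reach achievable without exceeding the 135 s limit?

The ratio heuristic lands on morning-news A + game-show break + 2×local-news insert + prime-drama break + midday rerun (747) but leaves 13 s idle.
The 43 s tied up in game-show break and midday rerun is better spent on cooking-show break — total rises to 817 (127 s).
Nothing else within 135 s beats 817.

817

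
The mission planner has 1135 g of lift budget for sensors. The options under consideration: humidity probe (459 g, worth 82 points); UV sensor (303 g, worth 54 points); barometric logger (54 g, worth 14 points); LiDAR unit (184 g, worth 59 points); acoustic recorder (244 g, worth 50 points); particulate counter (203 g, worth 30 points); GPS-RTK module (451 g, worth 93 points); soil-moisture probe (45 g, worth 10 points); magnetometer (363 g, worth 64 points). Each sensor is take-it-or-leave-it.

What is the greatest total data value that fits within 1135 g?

Greedy by ratio would take barometric logger + LiDAR unit + acoustic recorder + GPS-RTK module + soil-moisture probe: 978 g used, total 226.
The 54 g tied up in barometric logger is better spent on particulate counter — total rises to 242 (1127 g).
Next best is barometric logger + LiDAR unit + GPS-RTK module + soil-moisture probe + magnetometer at 240 (1097 g) — short by 2.

242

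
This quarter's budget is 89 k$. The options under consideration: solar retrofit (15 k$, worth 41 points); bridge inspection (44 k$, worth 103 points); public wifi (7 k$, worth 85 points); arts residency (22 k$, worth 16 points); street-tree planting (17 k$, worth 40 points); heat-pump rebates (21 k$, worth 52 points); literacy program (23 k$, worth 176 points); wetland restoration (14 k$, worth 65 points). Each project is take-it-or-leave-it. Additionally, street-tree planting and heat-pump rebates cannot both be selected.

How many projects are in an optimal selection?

4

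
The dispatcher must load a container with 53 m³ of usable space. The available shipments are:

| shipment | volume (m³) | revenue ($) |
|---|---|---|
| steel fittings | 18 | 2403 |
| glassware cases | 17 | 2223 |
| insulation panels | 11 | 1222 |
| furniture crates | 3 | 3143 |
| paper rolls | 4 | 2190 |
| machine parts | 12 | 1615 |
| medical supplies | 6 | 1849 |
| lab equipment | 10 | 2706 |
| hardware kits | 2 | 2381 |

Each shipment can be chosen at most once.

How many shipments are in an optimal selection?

Best achievable revenue is 15714.
One optimal bundle: glassware cases + insulation panels + furniture crates + paper rolls + medical supplies + lab equipment + hardware kits (53 m³).
Every optimal selection uses 7 shipments.

7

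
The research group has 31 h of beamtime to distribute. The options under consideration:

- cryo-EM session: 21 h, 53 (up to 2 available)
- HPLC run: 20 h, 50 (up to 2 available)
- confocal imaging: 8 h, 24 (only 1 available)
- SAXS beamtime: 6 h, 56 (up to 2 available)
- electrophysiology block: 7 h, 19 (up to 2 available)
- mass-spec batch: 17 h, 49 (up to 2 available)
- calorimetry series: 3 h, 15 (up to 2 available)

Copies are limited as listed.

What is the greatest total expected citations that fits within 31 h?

170

Greedy by ratio would take confocal imaging + 2×SAXS beamtime + 2×calorimetry series: 26 h used, total 166.
Replace calorimetry series with electrophysiology block: the trade gains 4 net, giving 170 at 30 h.
Nothing else within 31 h beats 170.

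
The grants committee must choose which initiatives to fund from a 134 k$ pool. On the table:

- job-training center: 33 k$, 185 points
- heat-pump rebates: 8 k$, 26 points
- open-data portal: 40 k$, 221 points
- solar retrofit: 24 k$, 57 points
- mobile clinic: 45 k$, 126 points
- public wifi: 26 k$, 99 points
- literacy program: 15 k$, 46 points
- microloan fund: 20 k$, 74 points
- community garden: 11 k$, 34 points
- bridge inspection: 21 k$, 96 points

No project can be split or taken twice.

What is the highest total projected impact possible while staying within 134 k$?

636

Greedy by ratio would take job-training center + heat-pump rebates + open-data portal + public wifi + bridge inspection: 128 k$ used, total 627.
Dropping public wifi frees 26 k$; slotting in microloan fund + community garden (31 k$) lifts the total to 636 at 133 k$.
Runner-up job-training center + open-data portal + public wifi + community garden + bridge inspection tops out at 635.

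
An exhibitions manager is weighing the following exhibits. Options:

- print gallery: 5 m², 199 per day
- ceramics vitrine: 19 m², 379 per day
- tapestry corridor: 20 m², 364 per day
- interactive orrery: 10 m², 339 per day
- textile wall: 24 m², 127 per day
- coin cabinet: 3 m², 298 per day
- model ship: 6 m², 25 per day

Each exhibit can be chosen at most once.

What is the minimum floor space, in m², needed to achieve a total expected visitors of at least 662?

Need the lightest bundle worth ≥ 662.
Taking print gallery + interactive orrery + coin cabinet gives 836 (≥ 662) for 18 m².
No combination under 18 m² hits 662.

18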